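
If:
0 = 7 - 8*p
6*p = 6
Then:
No Solution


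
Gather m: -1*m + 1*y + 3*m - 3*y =2*m - 2*y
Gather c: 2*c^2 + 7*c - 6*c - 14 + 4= 2*c^2 + c - 10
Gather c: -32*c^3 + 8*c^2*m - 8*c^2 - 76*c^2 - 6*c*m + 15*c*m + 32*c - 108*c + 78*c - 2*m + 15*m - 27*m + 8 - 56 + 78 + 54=-32*c^3 + c^2*(8*m - 84) + c*(9*m + 2) - 14*m + 84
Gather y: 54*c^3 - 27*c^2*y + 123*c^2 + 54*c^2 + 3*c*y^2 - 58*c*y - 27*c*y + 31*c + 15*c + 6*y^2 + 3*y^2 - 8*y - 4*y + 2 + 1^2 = 54*c^3 + 177*c^2 + 46*c + y^2*(3*c + 9) + y*(-27*c^2 - 85*c - 12) + 3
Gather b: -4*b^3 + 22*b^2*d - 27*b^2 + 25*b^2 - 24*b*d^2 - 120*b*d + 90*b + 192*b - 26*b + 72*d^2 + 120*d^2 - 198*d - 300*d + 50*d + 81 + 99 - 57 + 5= -4*b^3 + b^2*(22*d - 2) + b*(-24*d^2 - 120*d + 256) + 192*d^2 - 448*d + 128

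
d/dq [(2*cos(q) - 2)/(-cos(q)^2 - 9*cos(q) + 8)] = 2*(sin(q)^2 + 2*cos(q))*sin(q)/(cos(q)^2 + 9*cos(q) - 8)^2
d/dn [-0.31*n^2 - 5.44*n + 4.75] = -0.62*n - 5.44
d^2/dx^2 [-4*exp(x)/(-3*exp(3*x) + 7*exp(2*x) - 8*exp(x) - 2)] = (144*exp(6*x) - 252*exp(5*x) - 188*exp(4*x) - 88*exp(3*x) + 336*exp(2*x) - 64*exp(x) + 16)*exp(x)/(27*exp(9*x) - 189*exp(8*x) + 657*exp(7*x) - 1297*exp(6*x) + 1500*exp(5*x) - 762*exp(4*x) - 124*exp(3*x) + 300*exp(2*x) + 96*exp(x) + 8)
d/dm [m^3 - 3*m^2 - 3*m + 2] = 3*m^2 - 6*m - 3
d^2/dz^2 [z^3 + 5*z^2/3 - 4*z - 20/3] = 6*z + 10/3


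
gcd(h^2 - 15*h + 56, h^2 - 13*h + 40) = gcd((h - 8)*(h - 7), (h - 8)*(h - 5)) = h - 8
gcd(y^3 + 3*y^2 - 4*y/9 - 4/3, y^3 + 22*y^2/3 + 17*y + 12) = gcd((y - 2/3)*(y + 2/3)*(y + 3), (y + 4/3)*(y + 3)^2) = y + 3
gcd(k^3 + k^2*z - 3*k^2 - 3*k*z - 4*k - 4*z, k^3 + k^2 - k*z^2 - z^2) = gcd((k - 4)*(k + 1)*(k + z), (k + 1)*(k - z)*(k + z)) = k^2 + k*z + k + z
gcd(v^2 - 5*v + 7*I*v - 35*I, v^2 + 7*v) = 1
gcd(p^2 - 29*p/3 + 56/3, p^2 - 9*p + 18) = 1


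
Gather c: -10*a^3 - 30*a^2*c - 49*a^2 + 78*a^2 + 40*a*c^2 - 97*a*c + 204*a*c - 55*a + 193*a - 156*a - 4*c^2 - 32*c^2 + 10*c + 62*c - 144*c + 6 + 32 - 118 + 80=-10*a^3 + 29*a^2 - 18*a + c^2*(40*a - 36) + c*(-30*a^2 + 107*a - 72)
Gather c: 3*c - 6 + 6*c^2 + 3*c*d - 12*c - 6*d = 6*c^2 + c*(3*d - 9) - 6*d - 6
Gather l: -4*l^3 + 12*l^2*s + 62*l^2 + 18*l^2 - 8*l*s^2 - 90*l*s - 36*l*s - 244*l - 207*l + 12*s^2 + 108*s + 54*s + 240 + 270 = -4*l^3 + l^2*(12*s + 80) + l*(-8*s^2 - 126*s - 451) + 12*s^2 + 162*s + 510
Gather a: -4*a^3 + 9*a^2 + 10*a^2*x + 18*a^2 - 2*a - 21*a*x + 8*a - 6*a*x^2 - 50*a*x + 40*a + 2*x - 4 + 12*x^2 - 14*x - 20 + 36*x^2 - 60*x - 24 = -4*a^3 + a^2*(10*x + 27) + a*(-6*x^2 - 71*x + 46) + 48*x^2 - 72*x - 48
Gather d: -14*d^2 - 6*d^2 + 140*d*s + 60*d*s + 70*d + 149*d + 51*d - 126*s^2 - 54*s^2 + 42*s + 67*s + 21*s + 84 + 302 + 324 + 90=-20*d^2 + d*(200*s + 270) - 180*s^2 + 130*s + 800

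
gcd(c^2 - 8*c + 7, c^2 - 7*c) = c - 7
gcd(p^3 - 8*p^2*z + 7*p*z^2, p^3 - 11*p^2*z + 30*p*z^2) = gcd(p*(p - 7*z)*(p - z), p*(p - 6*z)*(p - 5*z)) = p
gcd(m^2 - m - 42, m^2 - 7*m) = m - 7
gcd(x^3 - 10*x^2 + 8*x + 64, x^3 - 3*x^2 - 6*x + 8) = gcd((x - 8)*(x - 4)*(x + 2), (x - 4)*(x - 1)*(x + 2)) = x^2 - 2*x - 8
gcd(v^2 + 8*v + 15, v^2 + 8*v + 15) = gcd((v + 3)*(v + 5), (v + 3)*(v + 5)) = v^2 + 8*v + 15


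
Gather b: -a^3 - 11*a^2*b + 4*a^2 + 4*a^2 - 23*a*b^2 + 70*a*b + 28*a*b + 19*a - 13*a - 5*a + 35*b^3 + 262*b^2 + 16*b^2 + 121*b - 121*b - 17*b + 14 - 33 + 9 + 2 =-a^3 + 8*a^2 + a + 35*b^3 + b^2*(278 - 23*a) + b*(-11*a^2 + 98*a - 17) - 8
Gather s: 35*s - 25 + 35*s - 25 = 70*s - 50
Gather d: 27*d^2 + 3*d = 27*d^2 + 3*d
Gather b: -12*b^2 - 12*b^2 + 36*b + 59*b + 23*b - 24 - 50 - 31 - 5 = -24*b^2 + 118*b - 110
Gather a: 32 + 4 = 36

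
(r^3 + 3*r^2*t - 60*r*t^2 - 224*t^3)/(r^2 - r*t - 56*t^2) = r + 4*t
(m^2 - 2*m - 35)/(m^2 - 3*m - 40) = (m - 7)/(m - 8)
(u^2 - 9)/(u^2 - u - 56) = (9 - u^2)/(-u^2 + u + 56)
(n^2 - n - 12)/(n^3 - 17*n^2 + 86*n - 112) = (n^2 - n - 12)/(n^3 - 17*n^2 + 86*n - 112)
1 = 1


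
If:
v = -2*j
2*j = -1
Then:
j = -1/2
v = 1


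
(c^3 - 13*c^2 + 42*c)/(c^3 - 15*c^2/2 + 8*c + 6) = 2*c*(c - 7)/(2*c^2 - 3*c - 2)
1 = 1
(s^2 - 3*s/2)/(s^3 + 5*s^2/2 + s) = (2*s - 3)/(2*s^2 + 5*s + 2)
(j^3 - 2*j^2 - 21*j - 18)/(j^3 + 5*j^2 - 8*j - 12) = (j^2 - 3*j - 18)/(j^2 + 4*j - 12)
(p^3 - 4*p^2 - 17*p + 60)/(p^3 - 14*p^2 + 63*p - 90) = (p + 4)/(p - 6)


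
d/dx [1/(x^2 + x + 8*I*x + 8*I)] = (-2*x - 1 - 8*I)/(x^2 + x + 8*I*x + 8*I)^2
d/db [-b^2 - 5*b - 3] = -2*b - 5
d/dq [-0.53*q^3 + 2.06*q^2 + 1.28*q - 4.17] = -1.59*q^2 + 4.12*q + 1.28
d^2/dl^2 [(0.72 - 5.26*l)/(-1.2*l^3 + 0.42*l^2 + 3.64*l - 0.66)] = (45.4464*l^5 - 28.34784*l^4 + 53.613168*l^3 - 31.883328*l^2 + 5.56545599999998*l + 5.794656)/(1.728*l^9 - 1.8144*l^8 - 15.08976*l^7 + 13.784472*l^6 + 43.776432*l^5 - 33.642504*l^4 - 40.606336*l^3 + 25.685352*l^2 - 4.756752*l + 0.287496)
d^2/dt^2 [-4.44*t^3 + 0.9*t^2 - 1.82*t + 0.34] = 1.8 - 26.64*t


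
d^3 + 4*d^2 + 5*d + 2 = (d + 1)^2*(d + 2)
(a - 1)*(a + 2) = a^2 + a - 2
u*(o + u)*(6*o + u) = 6*o^2*u + 7*o*u^2 + u^3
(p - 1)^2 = p^2 - 2*p + 1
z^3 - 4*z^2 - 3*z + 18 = (z - 3)^2*(z + 2)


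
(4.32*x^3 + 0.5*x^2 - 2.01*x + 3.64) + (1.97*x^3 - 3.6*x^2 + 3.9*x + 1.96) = 6.29*x^3 - 3.1*x^2 + 1.89*x + 5.6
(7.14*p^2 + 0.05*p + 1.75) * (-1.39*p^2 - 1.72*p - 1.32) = -9.9246*p^4 - 12.3503*p^3 - 11.9433*p^2 - 3.076*p - 2.31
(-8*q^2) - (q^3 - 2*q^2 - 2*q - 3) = -q^3 - 6*q^2 + 2*q + 3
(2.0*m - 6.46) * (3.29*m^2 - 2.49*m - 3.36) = 6.58*m^3 - 26.2334*m^2 + 9.3654*m + 21.7056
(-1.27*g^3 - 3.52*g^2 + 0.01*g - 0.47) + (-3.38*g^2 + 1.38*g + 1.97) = -1.27*g^3 - 6.9*g^2 + 1.39*g + 1.5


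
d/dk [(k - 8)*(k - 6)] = 2*k - 14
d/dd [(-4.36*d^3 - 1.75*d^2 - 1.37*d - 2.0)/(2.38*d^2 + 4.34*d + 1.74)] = (-10.3768*d^4 - 37.8448*d^3 - 27.0936*d^2 + 3.43*d + 6.2962)/(5.6644*d^4 + 20.6584*d^3 + 27.118*d^2 + 15.1032*d + 3.0276)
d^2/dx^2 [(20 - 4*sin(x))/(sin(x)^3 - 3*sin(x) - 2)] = 4*(18*(sin(x) - 5)*cos(x)^6 - (sin(x) - 2)^2*(sin(x) + 1)^4*sin(x) + 3*(-15*sin(x) - 5*cos(x)^2 + 3)*(-sin(x)^3 + 3*sin(x) + 2)*cos(x)^2)/(-sin(x)^3 + 3*sin(x) + 2)^3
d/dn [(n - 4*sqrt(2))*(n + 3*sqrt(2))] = 2*n - sqrt(2)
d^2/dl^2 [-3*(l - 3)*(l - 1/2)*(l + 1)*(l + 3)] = -36*l^2 - 9*l + 57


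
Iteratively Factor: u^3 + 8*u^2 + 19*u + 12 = (u + 1)*(u^2 + 7*u + 12) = (u + 1)*(u + 3)*(u + 4)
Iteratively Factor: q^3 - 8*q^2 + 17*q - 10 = (q - 5)*(q^2 - 3*q + 2) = (q - 5)*(q - 1)*(q - 2)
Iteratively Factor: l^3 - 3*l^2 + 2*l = (l)*(l^2 - 3*l + 2) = l*(l - 2)*(l - 1)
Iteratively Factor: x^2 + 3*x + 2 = (x + 1)*(x + 2)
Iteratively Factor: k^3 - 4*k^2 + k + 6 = (k + 1)*(k^2 - 5*k + 6) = (k - 2)*(k + 1)*(k - 3)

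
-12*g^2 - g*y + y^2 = (-4*g + y)*(3*g + y)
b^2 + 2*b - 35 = (b - 5)*(b + 7)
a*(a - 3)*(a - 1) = a^3 - 4*a^2 + 3*a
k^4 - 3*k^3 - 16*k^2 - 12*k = k*(k - 6)*(k + 1)*(k + 2)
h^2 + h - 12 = (h - 3)*(h + 4)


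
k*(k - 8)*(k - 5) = k^3 - 13*k^2 + 40*k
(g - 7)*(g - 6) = g^2 - 13*g + 42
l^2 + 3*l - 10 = (l - 2)*(l + 5)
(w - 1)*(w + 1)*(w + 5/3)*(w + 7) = w^4 + 26*w^3/3 + 32*w^2/3 - 26*w/3 - 35/3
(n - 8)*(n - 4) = n^2 - 12*n + 32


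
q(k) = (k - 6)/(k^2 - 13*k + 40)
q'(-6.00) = -0.00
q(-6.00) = -0.08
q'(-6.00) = -0.00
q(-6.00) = -0.08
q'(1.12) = -0.04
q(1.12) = -0.18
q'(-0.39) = -0.02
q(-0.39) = -0.14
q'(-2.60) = -0.01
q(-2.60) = -0.11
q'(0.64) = -0.03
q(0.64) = -0.17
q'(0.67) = -0.03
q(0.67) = -0.17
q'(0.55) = -0.03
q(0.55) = -0.16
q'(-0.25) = -0.02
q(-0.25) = -0.14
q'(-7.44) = -0.00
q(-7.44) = -0.07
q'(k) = (13 - 2*k)*(k - 6)/(k^2 - 13*k + 40)^2 + 1/(k^2 - 13*k + 40) = (k^2 - 13*k - (k - 6)*(2*k - 13) + 40)/(k^2 - 13*k + 40)^2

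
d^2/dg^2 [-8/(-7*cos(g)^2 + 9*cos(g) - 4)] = 8*(196*sin(g)^4 - 67*sin(g)^2 + 1089*cos(g)/4 - 189*cos(3*g)/4 - 235)/(7*sin(g)^2 + 9*cos(g) - 11)^3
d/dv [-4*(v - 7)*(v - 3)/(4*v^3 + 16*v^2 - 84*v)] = (v^2 - 14*v - 49)/(v^2*(v^2 + 14*v + 49))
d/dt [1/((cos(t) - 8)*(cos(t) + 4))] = 2*(cos(t) - 2)*sin(t)/((cos(t) - 8)^2*(cos(t) + 4)^2)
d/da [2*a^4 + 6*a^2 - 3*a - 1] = 8*a^3 + 12*a - 3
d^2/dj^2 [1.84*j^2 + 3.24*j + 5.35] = 3.68000000000000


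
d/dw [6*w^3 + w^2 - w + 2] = 18*w^2 + 2*w - 1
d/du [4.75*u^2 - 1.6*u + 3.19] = 9.5*u - 1.6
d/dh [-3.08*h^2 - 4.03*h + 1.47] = -6.16*h - 4.03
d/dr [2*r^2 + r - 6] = 4*r + 1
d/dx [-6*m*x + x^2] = -6*m + 2*x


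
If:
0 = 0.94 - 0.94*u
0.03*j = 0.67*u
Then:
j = 22.33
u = 1.00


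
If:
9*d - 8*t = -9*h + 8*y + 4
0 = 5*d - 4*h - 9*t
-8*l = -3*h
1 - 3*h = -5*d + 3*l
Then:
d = 2376*y/5873 + 284/5873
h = 2880*y/5873 + 1768/5873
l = 1080*y/5873 + 663/5873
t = 40*y/5873 - 628/5873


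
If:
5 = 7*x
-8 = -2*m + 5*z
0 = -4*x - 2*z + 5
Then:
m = 187/28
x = 5/7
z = 15/14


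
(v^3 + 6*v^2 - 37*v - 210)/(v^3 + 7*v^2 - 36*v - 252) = (v + 5)/(v + 6)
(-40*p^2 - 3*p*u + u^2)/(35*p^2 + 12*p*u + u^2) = (-8*p + u)/(7*p + u)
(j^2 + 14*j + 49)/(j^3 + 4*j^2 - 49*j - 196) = (j + 7)/(j^2 - 3*j - 28)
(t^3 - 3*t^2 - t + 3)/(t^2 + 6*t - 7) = (t^2 - 2*t - 3)/(t + 7)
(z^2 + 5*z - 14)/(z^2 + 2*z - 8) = (z + 7)/(z + 4)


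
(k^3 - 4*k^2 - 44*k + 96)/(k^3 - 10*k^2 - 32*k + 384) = (k - 2)/(k - 8)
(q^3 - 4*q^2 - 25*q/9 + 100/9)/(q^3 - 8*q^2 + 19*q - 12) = (q^2 - 25/9)/(q^2 - 4*q + 3)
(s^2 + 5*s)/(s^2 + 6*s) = (s + 5)/(s + 6)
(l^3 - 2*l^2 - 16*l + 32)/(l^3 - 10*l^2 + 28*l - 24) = (l^2 - 16)/(l^2 - 8*l + 12)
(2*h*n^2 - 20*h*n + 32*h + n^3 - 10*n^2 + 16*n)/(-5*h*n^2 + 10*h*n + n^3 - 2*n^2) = (-2*h*n + 16*h - n^2 + 8*n)/(n*(5*h - n))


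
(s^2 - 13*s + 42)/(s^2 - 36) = (s - 7)/(s + 6)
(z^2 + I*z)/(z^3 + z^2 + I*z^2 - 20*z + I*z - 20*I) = z/(z^2 + z - 20)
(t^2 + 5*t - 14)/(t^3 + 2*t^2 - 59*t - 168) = (t - 2)/(t^2 - 5*t - 24)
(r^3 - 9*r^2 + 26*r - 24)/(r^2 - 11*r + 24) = (r^2 - 6*r + 8)/(r - 8)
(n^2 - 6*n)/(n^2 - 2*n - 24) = n/(n + 4)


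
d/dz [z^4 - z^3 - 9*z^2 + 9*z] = 4*z^3 - 3*z^2 - 18*z + 9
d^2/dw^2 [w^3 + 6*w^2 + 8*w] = 6*w + 12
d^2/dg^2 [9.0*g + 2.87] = 0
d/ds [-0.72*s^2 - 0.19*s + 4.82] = -1.44*s - 0.19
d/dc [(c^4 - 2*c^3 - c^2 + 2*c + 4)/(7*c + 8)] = (21*c^4 + 4*c^3 - 55*c^2 - 16*c - 12)/(49*c^2 + 112*c + 64)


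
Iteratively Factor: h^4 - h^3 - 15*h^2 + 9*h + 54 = (h + 2)*(h^3 - 3*h^2 - 9*h + 27) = (h - 3)*(h + 2)*(h^2 - 9) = (h - 3)^2*(h + 2)*(h + 3)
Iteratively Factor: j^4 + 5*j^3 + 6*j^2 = (j)*(j^3 + 5*j^2 + 6*j) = j^2*(j^2 + 5*j + 6) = j^2*(j + 3)*(j + 2)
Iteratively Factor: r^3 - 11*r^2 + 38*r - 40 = (r - 2)*(r^2 - 9*r + 20) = (r - 5)*(r - 2)*(r - 4)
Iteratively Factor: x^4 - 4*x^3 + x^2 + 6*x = (x + 1)*(x^3 - 5*x^2 + 6*x) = (x - 2)*(x + 1)*(x^2 - 3*x) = x*(x - 2)*(x + 1)*(x - 3)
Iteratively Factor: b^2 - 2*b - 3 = (b + 1)*(b - 3)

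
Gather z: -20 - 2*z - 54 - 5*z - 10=-7*z - 84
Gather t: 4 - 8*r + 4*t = -8*r + 4*t + 4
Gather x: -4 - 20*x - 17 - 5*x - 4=-25*x - 25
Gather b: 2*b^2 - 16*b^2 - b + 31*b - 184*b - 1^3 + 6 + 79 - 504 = -14*b^2 - 154*b - 420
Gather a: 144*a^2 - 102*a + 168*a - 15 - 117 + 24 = 144*a^2 + 66*a - 108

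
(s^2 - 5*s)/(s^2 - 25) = s/(s + 5)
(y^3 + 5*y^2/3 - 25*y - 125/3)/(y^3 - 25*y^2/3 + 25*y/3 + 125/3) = (y + 5)/(y - 5)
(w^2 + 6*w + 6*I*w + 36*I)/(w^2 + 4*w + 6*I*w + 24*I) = (w + 6)/(w + 4)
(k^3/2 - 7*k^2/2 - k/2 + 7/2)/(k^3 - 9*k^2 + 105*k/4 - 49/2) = 2*(k^3 - 7*k^2 - k + 7)/(4*k^3 - 36*k^2 + 105*k - 98)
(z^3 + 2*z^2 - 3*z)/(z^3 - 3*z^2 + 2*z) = (z + 3)/(z - 2)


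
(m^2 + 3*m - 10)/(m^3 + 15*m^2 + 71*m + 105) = (m - 2)/(m^2 + 10*m + 21)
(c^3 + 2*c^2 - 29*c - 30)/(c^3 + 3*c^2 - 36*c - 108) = (c^2 - 4*c - 5)/(c^2 - 3*c - 18)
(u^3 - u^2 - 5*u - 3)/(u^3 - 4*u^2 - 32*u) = (-u^3 + u^2 + 5*u + 3)/(u*(-u^2 + 4*u + 32))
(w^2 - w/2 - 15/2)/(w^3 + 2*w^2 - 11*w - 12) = (w + 5/2)/(w^2 + 5*w + 4)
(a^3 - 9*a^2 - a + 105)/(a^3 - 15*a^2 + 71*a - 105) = (a + 3)/(a - 3)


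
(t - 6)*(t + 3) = t^2 - 3*t - 18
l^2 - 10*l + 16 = (l - 8)*(l - 2)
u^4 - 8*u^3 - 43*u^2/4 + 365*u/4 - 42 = (u - 8)*(u - 3)*(u - 1/2)*(u + 7/2)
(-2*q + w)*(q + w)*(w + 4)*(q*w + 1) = -2*q^3*w^2 - 8*q^3*w - q^2*w^3 - 4*q^2*w^2 - 2*q^2*w - 8*q^2 + q*w^4 + 4*q*w^3 - q*w^2 - 4*q*w + w^3 + 4*w^2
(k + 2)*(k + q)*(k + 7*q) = k^3 + 8*k^2*q + 2*k^2 + 7*k*q^2 + 16*k*q + 14*q^2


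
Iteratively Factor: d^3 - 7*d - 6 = (d + 1)*(d^2 - d - 6) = (d - 3)*(d + 1)*(d + 2)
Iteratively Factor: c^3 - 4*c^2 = (c)*(c^2 - 4*c) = c^2*(c - 4)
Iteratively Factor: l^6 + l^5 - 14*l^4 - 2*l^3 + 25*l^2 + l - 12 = (l + 4)*(l^5 - 3*l^4 - 2*l^3 + 6*l^2 + l - 3) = (l - 1)*(l + 4)*(l^4 - 2*l^3 - 4*l^2 + 2*l + 3) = (l - 3)*(l - 1)*(l + 4)*(l^3 + l^2 - l - 1) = (l - 3)*(l - 1)*(l + 1)*(l + 4)*(l^2 - 1) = (l - 3)*(l - 1)^2*(l + 1)*(l + 4)*(l + 1)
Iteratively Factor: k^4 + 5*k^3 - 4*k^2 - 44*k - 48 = (k + 4)*(k^3 + k^2 - 8*k - 12) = (k + 2)*(k + 4)*(k^2 - k - 6) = (k + 2)^2*(k + 4)*(k - 3)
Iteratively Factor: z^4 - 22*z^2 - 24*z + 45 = (z + 3)*(z^3 - 3*z^2 - 13*z + 15) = (z - 1)*(z + 3)*(z^2 - 2*z - 15) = (z - 1)*(z + 3)^2*(z - 5)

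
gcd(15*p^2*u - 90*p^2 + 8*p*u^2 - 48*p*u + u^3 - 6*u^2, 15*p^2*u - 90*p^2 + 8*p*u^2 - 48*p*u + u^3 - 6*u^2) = 15*p^2*u - 90*p^2 + 8*p*u^2 - 48*p*u + u^3 - 6*u^2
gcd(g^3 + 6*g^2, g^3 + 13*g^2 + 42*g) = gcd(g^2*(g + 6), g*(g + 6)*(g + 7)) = g^2 + 6*g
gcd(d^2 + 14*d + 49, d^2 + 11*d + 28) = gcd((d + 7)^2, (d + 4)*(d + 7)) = d + 7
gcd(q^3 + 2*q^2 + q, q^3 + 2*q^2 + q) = q^3 + 2*q^2 + q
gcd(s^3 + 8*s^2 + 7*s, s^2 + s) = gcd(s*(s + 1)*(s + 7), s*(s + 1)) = s^2 + s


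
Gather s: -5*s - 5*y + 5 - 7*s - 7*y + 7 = -12*s - 12*y + 12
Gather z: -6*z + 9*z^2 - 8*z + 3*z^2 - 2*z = 12*z^2 - 16*z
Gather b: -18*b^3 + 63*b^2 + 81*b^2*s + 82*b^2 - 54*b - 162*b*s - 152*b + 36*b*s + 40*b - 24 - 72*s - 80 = -18*b^3 + b^2*(81*s + 145) + b*(-126*s - 166) - 72*s - 104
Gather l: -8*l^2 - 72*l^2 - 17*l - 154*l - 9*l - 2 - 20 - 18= -80*l^2 - 180*l - 40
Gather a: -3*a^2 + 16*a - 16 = -3*a^2 + 16*a - 16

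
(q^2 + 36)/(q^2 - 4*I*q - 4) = (q^2 + 36)/(q^2 - 4*I*q - 4)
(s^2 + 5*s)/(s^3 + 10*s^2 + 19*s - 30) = s/(s^2 + 5*s - 6)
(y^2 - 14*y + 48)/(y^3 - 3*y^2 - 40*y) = (y - 6)/(y*(y + 5))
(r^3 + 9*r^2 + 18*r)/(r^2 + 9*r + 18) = r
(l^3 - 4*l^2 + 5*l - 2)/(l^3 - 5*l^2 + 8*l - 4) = (l - 1)/(l - 2)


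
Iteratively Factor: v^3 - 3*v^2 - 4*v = (v - 4)*(v^2 + v) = (v - 4)*(v + 1)*(v)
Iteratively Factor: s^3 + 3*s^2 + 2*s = (s)*(s^2 + 3*s + 2) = s*(s + 1)*(s + 2)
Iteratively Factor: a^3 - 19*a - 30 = (a + 2)*(a^2 - 2*a - 15) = (a - 5)*(a + 2)*(a + 3)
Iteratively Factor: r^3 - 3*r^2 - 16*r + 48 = (r + 4)*(r^2 - 7*r + 12) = (r - 3)*(r + 4)*(r - 4)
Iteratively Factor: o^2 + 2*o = (o)*(o + 2)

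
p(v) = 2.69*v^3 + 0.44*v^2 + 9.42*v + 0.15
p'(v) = 8.07*v^2 + 0.88*v + 9.42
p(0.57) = 6.16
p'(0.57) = 12.54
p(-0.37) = -3.41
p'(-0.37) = 10.20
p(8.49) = 1758.01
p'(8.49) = 598.58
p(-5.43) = -468.70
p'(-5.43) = 242.58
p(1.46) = 23.21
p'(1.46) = 27.91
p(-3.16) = -110.11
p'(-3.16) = 87.22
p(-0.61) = -6.04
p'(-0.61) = 11.89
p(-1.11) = -13.44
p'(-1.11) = 18.39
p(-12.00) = -4697.85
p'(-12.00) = 1160.94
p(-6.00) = -621.57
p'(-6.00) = 294.66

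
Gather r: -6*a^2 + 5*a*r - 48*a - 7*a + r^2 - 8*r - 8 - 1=-6*a^2 - 55*a + r^2 + r*(5*a - 8) - 9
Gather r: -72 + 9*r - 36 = 9*r - 108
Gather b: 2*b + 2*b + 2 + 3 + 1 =4*b + 6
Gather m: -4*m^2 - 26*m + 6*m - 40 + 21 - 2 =-4*m^2 - 20*m - 21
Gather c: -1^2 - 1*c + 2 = 1 - c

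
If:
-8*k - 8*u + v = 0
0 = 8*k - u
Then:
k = v/72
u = v/9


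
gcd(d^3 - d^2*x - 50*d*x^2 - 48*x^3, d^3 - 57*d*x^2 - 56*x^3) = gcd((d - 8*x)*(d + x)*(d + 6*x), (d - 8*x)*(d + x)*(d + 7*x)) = -d^2 + 7*d*x + 8*x^2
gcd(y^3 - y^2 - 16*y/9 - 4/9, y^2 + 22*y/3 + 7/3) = y + 1/3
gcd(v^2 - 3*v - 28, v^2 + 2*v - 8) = v + 4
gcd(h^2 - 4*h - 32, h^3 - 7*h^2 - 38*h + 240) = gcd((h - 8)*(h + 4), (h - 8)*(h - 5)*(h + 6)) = h - 8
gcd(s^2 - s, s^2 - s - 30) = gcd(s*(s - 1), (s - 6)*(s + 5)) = 1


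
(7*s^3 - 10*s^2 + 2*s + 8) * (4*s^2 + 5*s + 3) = 28*s^5 - 5*s^4 - 21*s^3 + 12*s^2 + 46*s + 24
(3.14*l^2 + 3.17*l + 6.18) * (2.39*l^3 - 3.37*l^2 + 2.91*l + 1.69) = 7.5046*l^5 - 3.0055*l^4 + 13.2247*l^3 - 6.2953*l^2 + 23.3411*l + 10.4442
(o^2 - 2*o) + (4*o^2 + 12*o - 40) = 5*o^2 + 10*o - 40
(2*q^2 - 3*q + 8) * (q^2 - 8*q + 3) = 2*q^4 - 19*q^3 + 38*q^2 - 73*q + 24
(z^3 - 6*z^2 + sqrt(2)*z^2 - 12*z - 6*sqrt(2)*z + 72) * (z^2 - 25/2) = z^5 - 6*z^4 + sqrt(2)*z^4 - 49*z^3/2 - 6*sqrt(2)*z^3 - 25*sqrt(2)*z^2/2 + 147*z^2 + 75*sqrt(2)*z + 150*z - 900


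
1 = 1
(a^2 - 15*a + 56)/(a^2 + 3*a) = (a^2 - 15*a + 56)/(a*(a + 3))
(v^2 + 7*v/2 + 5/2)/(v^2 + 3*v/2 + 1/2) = (2*v + 5)/(2*v + 1)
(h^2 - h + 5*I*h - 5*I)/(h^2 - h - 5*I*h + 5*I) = (h + 5*I)/(h - 5*I)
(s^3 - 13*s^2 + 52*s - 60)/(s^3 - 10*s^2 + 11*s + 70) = (s^2 - 8*s + 12)/(s^2 - 5*s - 14)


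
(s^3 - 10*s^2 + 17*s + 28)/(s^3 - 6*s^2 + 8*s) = (s^2 - 6*s - 7)/(s*(s - 2))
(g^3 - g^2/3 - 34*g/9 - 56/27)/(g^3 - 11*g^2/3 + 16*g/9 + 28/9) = (g + 4/3)/(g - 2)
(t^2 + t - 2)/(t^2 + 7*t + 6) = (t^2 + t - 2)/(t^2 + 7*t + 6)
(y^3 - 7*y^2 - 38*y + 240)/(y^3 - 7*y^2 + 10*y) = (y^2 - 2*y - 48)/(y*(y - 2))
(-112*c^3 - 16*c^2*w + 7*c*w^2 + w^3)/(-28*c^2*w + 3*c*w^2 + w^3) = (4*c + w)/w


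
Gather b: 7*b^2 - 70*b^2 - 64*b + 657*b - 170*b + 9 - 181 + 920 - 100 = -63*b^2 + 423*b + 648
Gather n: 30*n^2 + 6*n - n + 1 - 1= 30*n^2 + 5*n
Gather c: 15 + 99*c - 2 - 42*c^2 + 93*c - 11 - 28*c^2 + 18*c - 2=-70*c^2 + 210*c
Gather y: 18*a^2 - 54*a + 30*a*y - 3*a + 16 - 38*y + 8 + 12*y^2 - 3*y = 18*a^2 - 57*a + 12*y^2 + y*(30*a - 41) + 24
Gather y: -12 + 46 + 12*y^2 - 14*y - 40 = 12*y^2 - 14*y - 6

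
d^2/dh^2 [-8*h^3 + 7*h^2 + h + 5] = 14 - 48*h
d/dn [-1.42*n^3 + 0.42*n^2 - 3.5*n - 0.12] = -4.26*n^2 + 0.84*n - 3.5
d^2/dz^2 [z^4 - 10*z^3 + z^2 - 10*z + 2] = 12*z^2 - 60*z + 2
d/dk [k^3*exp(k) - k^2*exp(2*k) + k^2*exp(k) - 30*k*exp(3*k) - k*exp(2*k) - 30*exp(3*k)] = (k^3 - 2*k^2*exp(k) + 4*k^2 - 90*k*exp(2*k) - 4*k*exp(k) + 2*k - 120*exp(2*k) - exp(k))*exp(k)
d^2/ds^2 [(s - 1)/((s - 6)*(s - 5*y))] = 2*((s - 6)^2*(s - 1) - (s - 6)^2*(s - 5*y) + (s - 6)*(s - 1)*(s - 5*y) - (s - 6)*(s - 5*y)^2 + (s - 1)*(s - 5*y)^2)/((s - 6)^3*(s - 5*y)^3)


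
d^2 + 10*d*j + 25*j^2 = (d + 5*j)^2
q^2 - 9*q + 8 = (q - 8)*(q - 1)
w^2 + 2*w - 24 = (w - 4)*(w + 6)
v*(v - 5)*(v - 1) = v^3 - 6*v^2 + 5*v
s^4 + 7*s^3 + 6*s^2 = s^2*(s + 1)*(s + 6)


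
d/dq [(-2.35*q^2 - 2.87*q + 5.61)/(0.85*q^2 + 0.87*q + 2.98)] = (0.395*q^2 - 23.543*q - 13.4333)/(0.7225*q^4 + 1.479*q^3 + 5.8229*q^2 + 5.1852*q + 8.8804)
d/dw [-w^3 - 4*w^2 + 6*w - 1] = -3*w^2 - 8*w + 6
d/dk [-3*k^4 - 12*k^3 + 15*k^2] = 6*k*(-2*k^2 - 6*k + 5)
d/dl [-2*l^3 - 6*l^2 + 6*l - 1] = -6*l^2 - 12*l + 6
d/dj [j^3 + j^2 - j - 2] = 3*j^2 + 2*j - 1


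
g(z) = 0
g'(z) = 0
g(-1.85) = 0.00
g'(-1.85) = 0.00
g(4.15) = 0.00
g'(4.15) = 0.00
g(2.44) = 0.00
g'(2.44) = 0.00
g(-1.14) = 0.00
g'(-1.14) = 0.00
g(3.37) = 0.00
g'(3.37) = 0.00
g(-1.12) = 0.00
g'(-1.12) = 0.00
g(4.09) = 0.00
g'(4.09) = 0.00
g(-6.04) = 0.00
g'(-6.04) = 0.00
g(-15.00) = 0.00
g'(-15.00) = 0.00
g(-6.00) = 0.00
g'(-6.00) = 0.00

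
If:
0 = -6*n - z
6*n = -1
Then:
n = -1/6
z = 1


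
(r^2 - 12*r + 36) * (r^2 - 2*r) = r^4 - 14*r^3 + 60*r^2 - 72*r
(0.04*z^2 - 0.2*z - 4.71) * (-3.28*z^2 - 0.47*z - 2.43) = -0.1312*z^4 + 0.6372*z^3 + 15.4456*z^2 + 2.6997*z + 11.4453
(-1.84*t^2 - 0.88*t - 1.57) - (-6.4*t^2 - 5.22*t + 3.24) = 4.56*t^2 + 4.34*t - 4.81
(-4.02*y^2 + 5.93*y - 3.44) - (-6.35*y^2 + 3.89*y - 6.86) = 2.33*y^2 + 2.04*y + 3.42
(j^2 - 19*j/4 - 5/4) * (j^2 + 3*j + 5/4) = j^4 - 7*j^3/4 - 57*j^2/4 - 155*j/16 - 25/16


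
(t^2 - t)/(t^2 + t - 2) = t/(t + 2)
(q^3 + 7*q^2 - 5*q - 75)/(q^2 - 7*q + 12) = (q^2 + 10*q + 25)/(q - 4)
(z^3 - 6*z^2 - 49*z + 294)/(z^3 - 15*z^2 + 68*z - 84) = (z + 7)/(z - 2)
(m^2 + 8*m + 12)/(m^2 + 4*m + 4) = (m + 6)/(m + 2)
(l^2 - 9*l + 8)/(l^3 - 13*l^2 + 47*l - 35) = (l - 8)/(l^2 - 12*l + 35)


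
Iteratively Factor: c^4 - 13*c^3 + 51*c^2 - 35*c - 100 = (c - 5)*(c^3 - 8*c^2 + 11*c + 20) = (c - 5)*(c + 1)*(c^2 - 9*c + 20) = (c - 5)^2*(c + 1)*(c - 4)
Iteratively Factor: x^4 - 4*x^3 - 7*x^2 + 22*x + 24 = (x - 4)*(x^3 - 7*x - 6) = (x - 4)*(x - 3)*(x^2 + 3*x + 2) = (x - 4)*(x - 3)*(x + 2)*(x + 1)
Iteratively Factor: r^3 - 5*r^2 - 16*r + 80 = (r + 4)*(r^2 - 9*r + 20) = (r - 4)*(r + 4)*(r - 5)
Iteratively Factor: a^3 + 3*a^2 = (a)*(a^2 + 3*a) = a*(a + 3)*(a)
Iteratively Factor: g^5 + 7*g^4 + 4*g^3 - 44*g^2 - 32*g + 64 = (g - 1)*(g^4 + 8*g^3 + 12*g^2 - 32*g - 64) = (g - 1)*(g + 2)*(g^3 + 6*g^2 - 32) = (g - 1)*(g + 2)*(g + 4)*(g^2 + 2*g - 8) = (g - 1)*(g + 2)*(g + 4)^2*(g - 2)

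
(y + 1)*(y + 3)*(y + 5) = y^3 + 9*y^2 + 23*y + 15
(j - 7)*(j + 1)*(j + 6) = j^3 - 43*j - 42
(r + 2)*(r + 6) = r^2 + 8*r + 12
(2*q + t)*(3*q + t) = 6*q^2 + 5*q*t + t^2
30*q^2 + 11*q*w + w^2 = (5*q + w)*(6*q + w)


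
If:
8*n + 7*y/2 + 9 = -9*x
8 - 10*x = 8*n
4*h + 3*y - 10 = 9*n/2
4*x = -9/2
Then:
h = 16291/1792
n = 77/32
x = -9/8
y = -145/28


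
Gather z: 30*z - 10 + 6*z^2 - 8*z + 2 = 6*z^2 + 22*z - 8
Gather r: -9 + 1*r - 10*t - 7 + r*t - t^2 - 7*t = r*(t + 1) - t^2 - 17*t - 16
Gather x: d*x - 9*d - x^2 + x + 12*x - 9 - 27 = -9*d - x^2 + x*(d + 13) - 36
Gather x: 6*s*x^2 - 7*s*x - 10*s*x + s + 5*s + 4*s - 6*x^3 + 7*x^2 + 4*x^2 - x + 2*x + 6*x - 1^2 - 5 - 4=10*s - 6*x^3 + x^2*(6*s + 11) + x*(7 - 17*s) - 10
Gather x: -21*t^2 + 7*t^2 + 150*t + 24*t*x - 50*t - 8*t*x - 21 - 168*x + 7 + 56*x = -14*t^2 + 100*t + x*(16*t - 112) - 14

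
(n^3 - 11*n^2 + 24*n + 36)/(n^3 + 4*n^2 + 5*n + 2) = (n^2 - 12*n + 36)/(n^2 + 3*n + 2)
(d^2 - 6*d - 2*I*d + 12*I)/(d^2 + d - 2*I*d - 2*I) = (d - 6)/(d + 1)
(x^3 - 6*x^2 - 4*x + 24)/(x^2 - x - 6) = (x^2 - 8*x + 12)/(x - 3)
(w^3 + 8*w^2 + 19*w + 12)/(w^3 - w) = (w^2 + 7*w + 12)/(w*(w - 1))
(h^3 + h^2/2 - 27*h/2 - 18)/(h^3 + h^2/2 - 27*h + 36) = (2*h^2 + 9*h + 9)/(2*h^2 + 9*h - 18)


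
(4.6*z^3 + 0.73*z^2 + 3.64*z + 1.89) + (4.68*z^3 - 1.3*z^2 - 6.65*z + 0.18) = 9.28*z^3 - 0.57*z^2 - 3.01*z + 2.07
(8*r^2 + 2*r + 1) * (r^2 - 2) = 8*r^4 + 2*r^3 - 15*r^2 - 4*r - 2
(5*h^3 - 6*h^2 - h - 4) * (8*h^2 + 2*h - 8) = 40*h^5 - 38*h^4 - 60*h^3 + 14*h^2 + 32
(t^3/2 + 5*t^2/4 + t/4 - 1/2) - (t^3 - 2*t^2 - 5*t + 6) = -t^3/2 + 13*t^2/4 + 21*t/4 - 13/2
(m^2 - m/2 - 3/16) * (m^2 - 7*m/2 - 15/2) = m^4 - 4*m^3 - 95*m^2/16 + 141*m/32 + 45/32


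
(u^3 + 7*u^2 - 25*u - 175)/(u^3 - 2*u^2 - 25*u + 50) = (u + 7)/(u - 2)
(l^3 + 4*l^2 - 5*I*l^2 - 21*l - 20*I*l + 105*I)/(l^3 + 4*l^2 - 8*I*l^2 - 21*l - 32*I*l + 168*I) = (l - 5*I)/(l - 8*I)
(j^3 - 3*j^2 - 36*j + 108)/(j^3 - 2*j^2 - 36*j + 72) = (j - 3)/(j - 2)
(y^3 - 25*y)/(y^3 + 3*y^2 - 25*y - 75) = y/(y + 3)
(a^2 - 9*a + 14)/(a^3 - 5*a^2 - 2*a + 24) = (a^2 - 9*a + 14)/(a^3 - 5*a^2 - 2*a + 24)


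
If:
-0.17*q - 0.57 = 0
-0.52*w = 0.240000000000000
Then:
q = -3.35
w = -0.46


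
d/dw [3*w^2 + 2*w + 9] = 6*w + 2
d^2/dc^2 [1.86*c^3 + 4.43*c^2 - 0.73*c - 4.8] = 11.16*c + 8.86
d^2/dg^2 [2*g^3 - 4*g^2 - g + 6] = 12*g - 8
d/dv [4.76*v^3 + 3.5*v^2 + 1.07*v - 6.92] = 14.28*v^2 + 7.0*v + 1.07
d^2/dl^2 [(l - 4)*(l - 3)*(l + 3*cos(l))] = -3*l^2*cos(l) - 12*l*sin(l) + 21*l*cos(l) + 6*l + 42*sin(l) - 30*cos(l) - 14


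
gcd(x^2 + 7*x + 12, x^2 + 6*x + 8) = x + 4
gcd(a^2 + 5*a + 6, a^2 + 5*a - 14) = 1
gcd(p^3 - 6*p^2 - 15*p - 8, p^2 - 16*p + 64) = p - 8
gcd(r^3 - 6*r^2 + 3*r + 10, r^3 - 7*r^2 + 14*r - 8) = r - 2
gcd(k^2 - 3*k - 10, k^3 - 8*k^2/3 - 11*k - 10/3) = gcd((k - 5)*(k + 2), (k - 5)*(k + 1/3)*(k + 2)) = k^2 - 3*k - 10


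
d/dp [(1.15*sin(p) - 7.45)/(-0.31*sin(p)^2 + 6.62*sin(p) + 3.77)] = (0.3565*sin(p)^2 - 4.619*sin(p) + 53.6545)*cos(p)/(0.0961*sin(p)^4 - 4.1044*sin(p)^3 + 41.487*sin(p)^2 + 49.9148*sin(p) + 14.2129)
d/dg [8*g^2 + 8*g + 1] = 16*g + 8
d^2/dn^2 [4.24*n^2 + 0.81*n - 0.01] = 8.48000000000000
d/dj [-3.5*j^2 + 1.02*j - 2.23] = 1.02 - 7.0*j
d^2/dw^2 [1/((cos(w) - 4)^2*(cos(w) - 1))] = 9*(-sin(w)^4 + 2*sin(w)^2 - 23*cos(w)/4 + 3*cos(3*w)/4 + 5)/((cos(w) - 4)^4*(cos(w) - 1)^3)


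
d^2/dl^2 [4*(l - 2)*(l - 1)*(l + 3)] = 24*l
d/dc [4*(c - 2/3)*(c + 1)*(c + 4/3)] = 12*c^2 + 40*c/3 - 8/9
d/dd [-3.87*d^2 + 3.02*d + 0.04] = 3.02 - 7.74*d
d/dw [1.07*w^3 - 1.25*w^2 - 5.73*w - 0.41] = 3.21*w^2 - 2.5*w - 5.73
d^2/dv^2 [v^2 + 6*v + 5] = 2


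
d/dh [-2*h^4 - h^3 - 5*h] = -8*h^3 - 3*h^2 - 5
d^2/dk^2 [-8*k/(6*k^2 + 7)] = 288*k*(7 - 2*k^2)/(6*k^2 + 7)^3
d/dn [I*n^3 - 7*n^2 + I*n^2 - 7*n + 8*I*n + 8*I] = 3*I*n^2 + 2*n*(-7 + I) - 7 + 8*I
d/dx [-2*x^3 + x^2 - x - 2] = -6*x^2 + 2*x - 1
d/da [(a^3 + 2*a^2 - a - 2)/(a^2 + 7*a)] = (a^4 + 14*a^3 + 15*a^2 + 4*a + 14)/(a^2*(a^2 + 14*a + 49))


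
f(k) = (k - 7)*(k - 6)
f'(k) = 2*k - 13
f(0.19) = 39.57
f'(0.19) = -12.62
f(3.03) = 11.79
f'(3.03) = -6.94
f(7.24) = 0.30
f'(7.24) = 1.48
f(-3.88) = 107.49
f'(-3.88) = -20.76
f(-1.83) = 69.14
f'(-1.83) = -16.66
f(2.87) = 12.93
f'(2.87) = -7.26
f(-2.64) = 83.29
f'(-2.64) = -18.28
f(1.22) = 27.63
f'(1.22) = -10.56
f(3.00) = 12.00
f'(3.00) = -7.00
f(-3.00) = 90.00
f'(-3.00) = -19.00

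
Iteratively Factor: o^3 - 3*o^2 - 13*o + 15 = (o + 3)*(o^2 - 6*o + 5) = (o - 5)*(o + 3)*(o - 1)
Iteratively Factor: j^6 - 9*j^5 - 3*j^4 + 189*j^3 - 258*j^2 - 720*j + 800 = (j - 5)*(j^5 - 4*j^4 - 23*j^3 + 74*j^2 + 112*j - 160) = (j - 5)*(j - 4)*(j^4 - 23*j^2 - 18*j + 40) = (j - 5)*(j - 4)*(j + 2)*(j^3 - 2*j^2 - 19*j + 20) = (j - 5)*(j - 4)*(j + 2)*(j + 4)*(j^2 - 6*j + 5) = (j - 5)^2*(j - 4)*(j + 2)*(j + 4)*(j - 1)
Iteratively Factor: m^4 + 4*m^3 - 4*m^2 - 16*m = (m - 2)*(m^3 + 6*m^2 + 8*m) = (m - 2)*(m + 4)*(m^2 + 2*m) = (m - 2)*(m + 2)*(m + 4)*(m)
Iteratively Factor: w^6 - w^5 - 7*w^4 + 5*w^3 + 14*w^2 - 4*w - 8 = (w - 2)*(w^5 + w^4 - 5*w^3 - 5*w^2 + 4*w + 4) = (w - 2)^2*(w^4 + 3*w^3 + w^2 - 3*w - 2) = (w - 2)^2*(w + 1)*(w^3 + 2*w^2 - w - 2) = (w - 2)^2*(w + 1)*(w + 2)*(w^2 - 1) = (w - 2)^2*(w + 1)^2*(w + 2)*(w - 1)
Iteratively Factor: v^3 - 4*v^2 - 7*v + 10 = (v + 2)*(v^2 - 6*v + 5) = (v - 5)*(v + 2)*(v - 1)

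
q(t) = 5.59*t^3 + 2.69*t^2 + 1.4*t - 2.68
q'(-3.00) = 136.19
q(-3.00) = -133.60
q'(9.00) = 1408.19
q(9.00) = 4302.92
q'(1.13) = 28.89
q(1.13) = 10.40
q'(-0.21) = 1.01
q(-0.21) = -2.91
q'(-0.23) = 1.05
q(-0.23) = -2.93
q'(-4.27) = 284.19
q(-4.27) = -394.82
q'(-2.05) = 60.85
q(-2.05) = -42.40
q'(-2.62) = 102.42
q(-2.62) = -88.42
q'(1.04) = 25.13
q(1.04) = 7.97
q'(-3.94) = 240.53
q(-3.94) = -308.34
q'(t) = 16.77*t^2 + 5.38*t + 1.4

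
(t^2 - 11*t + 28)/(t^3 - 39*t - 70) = (t - 4)/(t^2 + 7*t + 10)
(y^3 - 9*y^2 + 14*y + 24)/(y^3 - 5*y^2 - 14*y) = (-y^3 + 9*y^2 - 14*y - 24)/(y*(-y^2 + 5*y + 14))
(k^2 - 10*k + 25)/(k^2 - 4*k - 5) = (k - 5)/(k + 1)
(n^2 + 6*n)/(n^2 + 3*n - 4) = n*(n + 6)/(n^2 + 3*n - 4)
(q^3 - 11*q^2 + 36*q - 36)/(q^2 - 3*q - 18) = (q^2 - 5*q + 6)/(q + 3)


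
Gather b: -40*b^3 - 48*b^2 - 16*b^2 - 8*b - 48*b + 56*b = -40*b^3 - 64*b^2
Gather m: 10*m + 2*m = 12*m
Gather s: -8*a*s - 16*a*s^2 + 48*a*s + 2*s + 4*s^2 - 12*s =s^2*(4 - 16*a) + s*(40*a - 10)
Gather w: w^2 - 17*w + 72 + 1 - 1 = w^2 - 17*w + 72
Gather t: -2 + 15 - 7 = 6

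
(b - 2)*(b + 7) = b^2 + 5*b - 14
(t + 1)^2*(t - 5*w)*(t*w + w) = t^4*w - 5*t^3*w^2 + 3*t^3*w - 15*t^2*w^2 + 3*t^2*w - 15*t*w^2 + t*w - 5*w^2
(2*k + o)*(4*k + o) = 8*k^2 + 6*k*o + o^2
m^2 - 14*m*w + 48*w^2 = (m - 8*w)*(m - 6*w)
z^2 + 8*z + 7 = (z + 1)*(z + 7)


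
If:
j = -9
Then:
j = -9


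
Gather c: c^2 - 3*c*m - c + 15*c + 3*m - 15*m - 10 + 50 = c^2 + c*(14 - 3*m) - 12*m + 40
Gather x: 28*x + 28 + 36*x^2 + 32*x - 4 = 36*x^2 + 60*x + 24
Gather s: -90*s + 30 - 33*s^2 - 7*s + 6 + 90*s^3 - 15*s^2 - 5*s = 90*s^3 - 48*s^2 - 102*s + 36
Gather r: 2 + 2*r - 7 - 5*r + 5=-3*r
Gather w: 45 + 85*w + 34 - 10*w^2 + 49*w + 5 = -10*w^2 + 134*w + 84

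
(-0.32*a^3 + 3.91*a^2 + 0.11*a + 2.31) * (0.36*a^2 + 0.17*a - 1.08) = -0.1152*a^5 + 1.3532*a^4 + 1.0499*a^3 - 3.3725*a^2 + 0.2739*a - 2.4948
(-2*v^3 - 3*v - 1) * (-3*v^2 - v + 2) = 6*v^5 + 2*v^4 + 5*v^3 + 6*v^2 - 5*v - 2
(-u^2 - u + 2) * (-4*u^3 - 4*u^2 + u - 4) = 4*u^5 + 8*u^4 - 5*u^3 - 5*u^2 + 6*u - 8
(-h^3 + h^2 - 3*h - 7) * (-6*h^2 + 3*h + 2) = 6*h^5 - 9*h^4 + 19*h^3 + 35*h^2 - 27*h - 14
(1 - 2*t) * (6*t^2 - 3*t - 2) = -12*t^3 + 12*t^2 + t - 2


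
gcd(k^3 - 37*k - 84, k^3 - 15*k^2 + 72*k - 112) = k - 7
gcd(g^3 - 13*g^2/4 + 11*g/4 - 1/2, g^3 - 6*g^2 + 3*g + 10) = g - 2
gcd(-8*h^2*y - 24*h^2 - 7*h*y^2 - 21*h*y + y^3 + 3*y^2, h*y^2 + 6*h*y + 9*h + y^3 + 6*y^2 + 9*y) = h*y + 3*h + y^2 + 3*y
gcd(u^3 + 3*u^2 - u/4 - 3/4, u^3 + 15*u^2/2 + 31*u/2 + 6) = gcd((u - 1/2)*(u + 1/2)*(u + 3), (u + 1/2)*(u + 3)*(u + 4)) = u^2 + 7*u/2 + 3/2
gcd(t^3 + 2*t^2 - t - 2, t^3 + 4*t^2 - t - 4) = t^2 - 1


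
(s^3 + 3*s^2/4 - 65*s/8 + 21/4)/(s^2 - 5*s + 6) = (8*s^2 + 22*s - 21)/(8*(s - 3))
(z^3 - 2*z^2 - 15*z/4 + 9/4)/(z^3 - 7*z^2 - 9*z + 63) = (z^2 + z - 3/4)/(z^2 - 4*z - 21)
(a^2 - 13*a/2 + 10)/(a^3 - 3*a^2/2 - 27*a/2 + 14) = (2*a - 5)/(2*a^2 + 5*a - 7)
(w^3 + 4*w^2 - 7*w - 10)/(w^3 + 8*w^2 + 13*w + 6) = (w^2 + 3*w - 10)/(w^2 + 7*w + 6)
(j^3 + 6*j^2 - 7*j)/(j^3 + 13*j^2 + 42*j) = (j - 1)/(j + 6)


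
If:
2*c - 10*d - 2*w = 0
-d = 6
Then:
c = w - 30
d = -6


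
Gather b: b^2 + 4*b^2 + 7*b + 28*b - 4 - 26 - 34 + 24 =5*b^2 + 35*b - 40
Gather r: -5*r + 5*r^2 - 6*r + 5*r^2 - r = 10*r^2 - 12*r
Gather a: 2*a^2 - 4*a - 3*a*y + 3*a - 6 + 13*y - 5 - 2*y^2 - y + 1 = 2*a^2 + a*(-3*y - 1) - 2*y^2 + 12*y - 10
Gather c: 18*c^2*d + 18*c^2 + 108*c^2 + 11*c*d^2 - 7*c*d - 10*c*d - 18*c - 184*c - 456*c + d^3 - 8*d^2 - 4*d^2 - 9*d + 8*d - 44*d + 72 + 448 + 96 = c^2*(18*d + 126) + c*(11*d^2 - 17*d - 658) + d^3 - 12*d^2 - 45*d + 616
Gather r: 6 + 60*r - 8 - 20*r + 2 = 40*r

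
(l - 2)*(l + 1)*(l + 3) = l^3 + 2*l^2 - 5*l - 6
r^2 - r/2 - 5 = (r - 5/2)*(r + 2)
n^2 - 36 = (n - 6)*(n + 6)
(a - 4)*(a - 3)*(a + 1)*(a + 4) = a^4 - 2*a^3 - 19*a^2 + 32*a + 48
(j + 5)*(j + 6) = j^2 + 11*j + 30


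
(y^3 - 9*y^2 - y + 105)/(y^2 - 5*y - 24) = (y^2 - 12*y + 35)/(y - 8)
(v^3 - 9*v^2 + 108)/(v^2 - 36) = (v^2 - 3*v - 18)/(v + 6)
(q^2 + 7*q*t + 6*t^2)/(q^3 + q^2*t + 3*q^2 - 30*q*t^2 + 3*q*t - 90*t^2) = (q + t)/(q^2 - 5*q*t + 3*q - 15*t)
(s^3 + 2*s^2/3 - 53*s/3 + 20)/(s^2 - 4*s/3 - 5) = (3*s^2 + 11*s - 20)/(3*s + 5)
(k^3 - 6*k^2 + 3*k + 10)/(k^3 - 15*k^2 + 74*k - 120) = (k^2 - k - 2)/(k^2 - 10*k + 24)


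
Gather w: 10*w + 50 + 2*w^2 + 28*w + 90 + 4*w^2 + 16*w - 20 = 6*w^2 + 54*w + 120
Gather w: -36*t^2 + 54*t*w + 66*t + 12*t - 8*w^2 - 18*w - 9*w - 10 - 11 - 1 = -36*t^2 + 78*t - 8*w^2 + w*(54*t - 27) - 22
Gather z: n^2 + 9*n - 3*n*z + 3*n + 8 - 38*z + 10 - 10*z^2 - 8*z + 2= n^2 + 12*n - 10*z^2 + z*(-3*n - 46) + 20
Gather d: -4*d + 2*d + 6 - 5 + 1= 2 - 2*d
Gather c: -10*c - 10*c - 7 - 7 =-20*c - 14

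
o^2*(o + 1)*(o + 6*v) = o^4 + 6*o^3*v + o^3 + 6*o^2*v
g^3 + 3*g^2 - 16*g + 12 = (g - 2)*(g - 1)*(g + 6)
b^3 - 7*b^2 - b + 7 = (b - 7)*(b - 1)*(b + 1)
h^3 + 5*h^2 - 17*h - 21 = (h - 3)*(h + 1)*(h + 7)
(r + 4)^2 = r^2 + 8*r + 16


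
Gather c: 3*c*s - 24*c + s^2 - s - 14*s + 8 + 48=c*(3*s - 24) + s^2 - 15*s + 56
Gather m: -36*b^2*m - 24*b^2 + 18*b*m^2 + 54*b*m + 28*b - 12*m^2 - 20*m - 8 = -24*b^2 + 28*b + m^2*(18*b - 12) + m*(-36*b^2 + 54*b - 20) - 8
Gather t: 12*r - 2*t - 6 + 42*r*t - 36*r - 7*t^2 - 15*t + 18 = -24*r - 7*t^2 + t*(42*r - 17) + 12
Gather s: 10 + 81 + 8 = 99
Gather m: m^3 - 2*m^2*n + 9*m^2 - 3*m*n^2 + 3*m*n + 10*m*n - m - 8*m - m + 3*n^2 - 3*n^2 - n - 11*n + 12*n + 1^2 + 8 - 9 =m^3 + m^2*(9 - 2*n) + m*(-3*n^2 + 13*n - 10)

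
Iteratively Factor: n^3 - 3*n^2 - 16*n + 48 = (n - 4)*(n^2 + n - 12) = (n - 4)*(n - 3)*(n + 4)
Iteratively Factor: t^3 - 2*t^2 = (t - 2)*(t^2) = t*(t - 2)*(t)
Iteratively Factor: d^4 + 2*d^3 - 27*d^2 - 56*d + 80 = (d - 5)*(d^3 + 7*d^2 + 8*d - 16) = (d - 5)*(d + 4)*(d^2 + 3*d - 4) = (d - 5)*(d + 4)^2*(d - 1)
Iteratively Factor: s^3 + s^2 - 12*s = (s)*(s^2 + s - 12) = s*(s + 4)*(s - 3)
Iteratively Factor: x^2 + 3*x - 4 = (x + 4)*(x - 1)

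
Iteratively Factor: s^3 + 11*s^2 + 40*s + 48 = (s + 4)*(s^2 + 7*s + 12) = (s + 3)*(s + 4)*(s + 4)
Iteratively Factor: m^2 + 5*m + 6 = (m + 3)*(m + 2)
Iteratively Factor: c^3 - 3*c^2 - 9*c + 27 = (c - 3)*(c^2 - 9) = (c - 3)^2*(c + 3)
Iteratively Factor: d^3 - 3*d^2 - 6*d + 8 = (d - 1)*(d^2 - 2*d - 8) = (d - 1)*(d + 2)*(d - 4)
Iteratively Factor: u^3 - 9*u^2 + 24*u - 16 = (u - 4)*(u^2 - 5*u + 4) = (u - 4)*(u - 1)*(u - 4)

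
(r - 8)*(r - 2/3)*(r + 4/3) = r^3 - 22*r^2/3 - 56*r/9 + 64/9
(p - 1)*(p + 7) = p^2 + 6*p - 7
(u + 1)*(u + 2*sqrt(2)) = u^2 + u + 2*sqrt(2)*u + 2*sqrt(2)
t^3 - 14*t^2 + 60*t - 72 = (t - 6)^2*(t - 2)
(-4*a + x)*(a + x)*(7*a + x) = -28*a^3 - 25*a^2*x + 4*a*x^2 + x^3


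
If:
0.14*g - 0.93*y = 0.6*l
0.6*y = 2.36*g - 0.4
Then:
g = 0.254237288135593*y + 0.169491525423729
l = 0.0395480225988701 - 1.49067796610169*y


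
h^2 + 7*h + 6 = (h + 1)*(h + 6)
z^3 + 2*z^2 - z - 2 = (z - 1)*(z + 1)*(z + 2)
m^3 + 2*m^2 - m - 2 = (m - 1)*(m + 1)*(m + 2)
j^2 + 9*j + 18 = (j + 3)*(j + 6)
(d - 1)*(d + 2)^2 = d^3 + 3*d^2 - 4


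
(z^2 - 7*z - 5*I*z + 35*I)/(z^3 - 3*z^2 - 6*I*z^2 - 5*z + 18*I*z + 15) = (z - 7)/(z^2 - z*(3 + I) + 3*I)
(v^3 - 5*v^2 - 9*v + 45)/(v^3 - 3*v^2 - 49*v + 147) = (v^2 - 2*v - 15)/(v^2 - 49)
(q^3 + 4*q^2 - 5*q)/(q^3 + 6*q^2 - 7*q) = (q + 5)/(q + 7)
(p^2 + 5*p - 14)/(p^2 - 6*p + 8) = (p + 7)/(p - 4)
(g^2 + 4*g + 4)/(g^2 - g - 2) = (g^2 + 4*g + 4)/(g^2 - g - 2)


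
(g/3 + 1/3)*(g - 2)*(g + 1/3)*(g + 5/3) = g^4/3 + g^3/3 - 31*g^2/27 - 41*g/27 - 10/27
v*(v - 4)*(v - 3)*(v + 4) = v^4 - 3*v^3 - 16*v^2 + 48*v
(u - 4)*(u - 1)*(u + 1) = u^3 - 4*u^2 - u + 4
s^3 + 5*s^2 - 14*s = s*(s - 2)*(s + 7)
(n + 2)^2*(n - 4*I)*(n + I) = n^4 + 4*n^3 - 3*I*n^3 + 8*n^2 - 12*I*n^2 + 16*n - 12*I*n + 16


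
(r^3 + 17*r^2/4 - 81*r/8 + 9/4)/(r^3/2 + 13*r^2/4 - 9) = (4*r - 1)/(2*(r + 2))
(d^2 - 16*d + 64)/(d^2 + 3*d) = (d^2 - 16*d + 64)/(d*(d + 3))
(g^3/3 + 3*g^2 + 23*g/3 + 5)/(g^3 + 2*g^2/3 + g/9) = 3*(g^3 + 9*g^2 + 23*g + 15)/(g*(9*g^2 + 6*g + 1))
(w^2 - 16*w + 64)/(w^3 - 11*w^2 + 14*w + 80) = (w - 8)/(w^2 - 3*w - 10)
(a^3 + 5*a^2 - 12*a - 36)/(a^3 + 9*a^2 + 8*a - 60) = (a^2 - a - 6)/(a^2 + 3*a - 10)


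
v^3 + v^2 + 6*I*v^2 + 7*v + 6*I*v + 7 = (v + 1)*(v - I)*(v + 7*I)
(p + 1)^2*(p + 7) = p^3 + 9*p^2 + 15*p + 7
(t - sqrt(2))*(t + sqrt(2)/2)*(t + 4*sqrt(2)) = t^3 + 7*sqrt(2)*t^2/2 - 5*t - 4*sqrt(2)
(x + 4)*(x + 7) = x^2 + 11*x + 28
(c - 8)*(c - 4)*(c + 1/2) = c^3 - 23*c^2/2 + 26*c + 16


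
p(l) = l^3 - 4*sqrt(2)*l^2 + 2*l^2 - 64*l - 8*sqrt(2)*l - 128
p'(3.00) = -70.25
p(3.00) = -359.85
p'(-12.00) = 444.45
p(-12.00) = -1478.82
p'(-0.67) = -69.07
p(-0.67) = -79.48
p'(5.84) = -15.71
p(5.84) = -493.37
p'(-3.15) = -22.51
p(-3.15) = 41.70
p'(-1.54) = -56.94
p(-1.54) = -24.34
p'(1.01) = -79.64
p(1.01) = -206.77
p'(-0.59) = -69.95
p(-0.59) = -85.04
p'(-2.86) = -29.86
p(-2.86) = 34.09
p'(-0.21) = -73.65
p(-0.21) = -112.35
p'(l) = 3*l^2 - 8*sqrt(2)*l + 4*l - 64 - 8*sqrt(2)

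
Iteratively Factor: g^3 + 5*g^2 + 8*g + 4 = (g + 1)*(g^2 + 4*g + 4) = (g + 1)*(g + 2)*(g + 2)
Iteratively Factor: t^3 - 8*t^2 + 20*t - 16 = (t - 2)*(t^2 - 6*t + 8) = (t - 4)*(t - 2)*(t - 2)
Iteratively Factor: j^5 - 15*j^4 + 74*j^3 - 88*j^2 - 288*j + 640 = (j - 4)*(j^4 - 11*j^3 + 30*j^2 + 32*j - 160) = (j - 4)*(j + 2)*(j^3 - 13*j^2 + 56*j - 80) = (j - 4)^2*(j + 2)*(j^2 - 9*j + 20) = (j - 4)^3*(j + 2)*(j - 5)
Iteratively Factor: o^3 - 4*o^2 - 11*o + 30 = (o - 5)*(o^2 + o - 6) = (o - 5)*(o + 3)*(o - 2)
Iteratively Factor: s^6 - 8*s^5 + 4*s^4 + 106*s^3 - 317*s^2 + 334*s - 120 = (s - 1)*(s^5 - 7*s^4 - 3*s^3 + 103*s^2 - 214*s + 120) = (s - 3)*(s - 1)*(s^4 - 4*s^3 - 15*s^2 + 58*s - 40) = (s - 3)*(s - 2)*(s - 1)*(s^3 - 2*s^2 - 19*s + 20) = (s - 3)*(s - 2)*(s - 1)^2*(s^2 - s - 20) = (s - 5)*(s - 3)*(s - 2)*(s - 1)^2*(s + 4)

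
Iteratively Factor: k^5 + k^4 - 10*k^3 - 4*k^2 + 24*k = (k - 2)*(k^4 + 3*k^3 - 4*k^2 - 12*k) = (k - 2)*(k + 2)*(k^3 + k^2 - 6*k) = (k - 2)^2*(k + 2)*(k^2 + 3*k) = (k - 2)^2*(k + 2)*(k + 3)*(k)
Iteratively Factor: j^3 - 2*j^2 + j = (j - 1)*(j^2 - j) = (j - 1)^2*(j)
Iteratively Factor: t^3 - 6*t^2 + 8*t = (t)*(t^2 - 6*t + 8) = t*(t - 4)*(t - 2)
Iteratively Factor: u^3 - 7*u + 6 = (u - 2)*(u^2 + 2*u - 3) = (u - 2)*(u - 1)*(u + 3)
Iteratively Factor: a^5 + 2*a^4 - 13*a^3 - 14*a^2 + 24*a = (a - 3)*(a^4 + 5*a^3 + 2*a^2 - 8*a) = (a - 3)*(a + 2)*(a^3 + 3*a^2 - 4*a) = (a - 3)*(a - 1)*(a + 2)*(a^2 + 4*a) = a*(a - 3)*(a - 1)*(a + 2)*(a + 4)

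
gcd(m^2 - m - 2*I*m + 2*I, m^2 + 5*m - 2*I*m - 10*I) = m - 2*I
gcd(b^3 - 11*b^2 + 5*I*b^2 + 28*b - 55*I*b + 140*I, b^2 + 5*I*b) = b + 5*I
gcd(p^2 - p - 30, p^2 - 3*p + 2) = 1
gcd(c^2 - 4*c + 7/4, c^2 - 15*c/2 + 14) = c - 7/2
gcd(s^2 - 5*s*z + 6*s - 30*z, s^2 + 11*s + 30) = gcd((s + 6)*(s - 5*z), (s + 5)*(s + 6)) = s + 6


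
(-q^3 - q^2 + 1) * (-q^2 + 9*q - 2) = q^5 - 8*q^4 - 7*q^3 + q^2 + 9*q - 2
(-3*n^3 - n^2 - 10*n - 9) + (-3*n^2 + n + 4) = -3*n^3 - 4*n^2 - 9*n - 5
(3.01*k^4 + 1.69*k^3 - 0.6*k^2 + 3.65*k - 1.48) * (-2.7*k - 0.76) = -8.127*k^5 - 6.8506*k^4 + 0.3356*k^3 - 9.399*k^2 + 1.222*k + 1.1248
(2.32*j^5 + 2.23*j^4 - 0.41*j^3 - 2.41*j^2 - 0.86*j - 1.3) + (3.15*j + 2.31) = 2.32*j^5 + 2.23*j^4 - 0.41*j^3 - 2.41*j^2 + 2.29*j + 1.01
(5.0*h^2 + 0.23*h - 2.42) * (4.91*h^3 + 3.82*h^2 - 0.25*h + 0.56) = 24.55*h^5 + 20.2293*h^4 - 12.2536*h^3 - 6.5019*h^2 + 0.7338*h - 1.3552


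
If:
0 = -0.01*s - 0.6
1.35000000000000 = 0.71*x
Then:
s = -60.00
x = 1.90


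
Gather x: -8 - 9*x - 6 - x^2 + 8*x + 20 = -x^2 - x + 6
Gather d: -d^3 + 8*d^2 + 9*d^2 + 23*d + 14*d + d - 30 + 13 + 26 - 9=-d^3 + 17*d^2 + 38*d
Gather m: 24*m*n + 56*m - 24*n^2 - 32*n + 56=m*(24*n + 56) - 24*n^2 - 32*n + 56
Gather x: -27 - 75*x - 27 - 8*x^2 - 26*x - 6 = -8*x^2 - 101*x - 60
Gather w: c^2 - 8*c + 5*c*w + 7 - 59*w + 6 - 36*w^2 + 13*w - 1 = c^2 - 8*c - 36*w^2 + w*(5*c - 46) + 12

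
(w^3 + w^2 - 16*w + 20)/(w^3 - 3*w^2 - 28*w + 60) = (w - 2)/(w - 6)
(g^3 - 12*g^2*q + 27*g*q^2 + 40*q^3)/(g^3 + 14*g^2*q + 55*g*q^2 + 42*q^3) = (g^2 - 13*g*q + 40*q^2)/(g^2 + 13*g*q + 42*q^2)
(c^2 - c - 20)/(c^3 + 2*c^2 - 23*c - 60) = 1/(c + 3)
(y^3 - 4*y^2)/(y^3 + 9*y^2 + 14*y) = y*(y - 4)/(y^2 + 9*y + 14)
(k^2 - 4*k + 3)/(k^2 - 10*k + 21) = (k - 1)/(k - 7)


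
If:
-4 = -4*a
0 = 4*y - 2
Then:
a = 1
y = 1/2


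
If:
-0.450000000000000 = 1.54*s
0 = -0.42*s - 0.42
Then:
No Solution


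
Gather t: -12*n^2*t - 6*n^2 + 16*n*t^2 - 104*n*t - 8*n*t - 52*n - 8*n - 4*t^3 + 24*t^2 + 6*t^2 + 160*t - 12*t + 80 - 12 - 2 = -6*n^2 - 60*n - 4*t^3 + t^2*(16*n + 30) + t*(-12*n^2 - 112*n + 148) + 66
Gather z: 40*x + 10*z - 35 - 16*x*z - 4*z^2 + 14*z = 40*x - 4*z^2 + z*(24 - 16*x) - 35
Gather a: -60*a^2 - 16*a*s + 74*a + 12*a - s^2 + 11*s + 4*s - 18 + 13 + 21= -60*a^2 + a*(86 - 16*s) - s^2 + 15*s + 16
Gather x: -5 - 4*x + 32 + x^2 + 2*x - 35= x^2 - 2*x - 8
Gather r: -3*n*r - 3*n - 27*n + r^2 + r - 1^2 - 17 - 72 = -30*n + r^2 + r*(1 - 3*n) - 90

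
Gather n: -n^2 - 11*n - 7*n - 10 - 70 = -n^2 - 18*n - 80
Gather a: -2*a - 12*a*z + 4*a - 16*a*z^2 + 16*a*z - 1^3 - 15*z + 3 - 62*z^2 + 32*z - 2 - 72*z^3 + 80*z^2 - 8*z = a*(-16*z^2 + 4*z + 2) - 72*z^3 + 18*z^2 + 9*z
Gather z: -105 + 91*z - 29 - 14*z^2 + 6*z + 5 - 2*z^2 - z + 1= -16*z^2 + 96*z - 128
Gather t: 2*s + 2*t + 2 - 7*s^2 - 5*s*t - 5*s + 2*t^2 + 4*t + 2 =-7*s^2 - 3*s + 2*t^2 + t*(6 - 5*s) + 4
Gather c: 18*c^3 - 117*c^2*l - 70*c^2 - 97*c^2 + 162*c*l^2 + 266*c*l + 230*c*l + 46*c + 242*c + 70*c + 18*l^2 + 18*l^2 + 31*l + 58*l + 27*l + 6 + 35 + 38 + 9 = 18*c^3 + c^2*(-117*l - 167) + c*(162*l^2 + 496*l + 358) + 36*l^2 + 116*l + 88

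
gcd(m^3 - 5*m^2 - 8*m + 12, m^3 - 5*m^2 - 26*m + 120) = m - 6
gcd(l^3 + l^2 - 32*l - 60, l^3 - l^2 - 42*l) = 1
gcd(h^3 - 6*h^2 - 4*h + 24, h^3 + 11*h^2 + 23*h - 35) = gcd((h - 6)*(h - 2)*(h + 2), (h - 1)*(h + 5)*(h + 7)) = 1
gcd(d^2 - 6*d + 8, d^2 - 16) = d - 4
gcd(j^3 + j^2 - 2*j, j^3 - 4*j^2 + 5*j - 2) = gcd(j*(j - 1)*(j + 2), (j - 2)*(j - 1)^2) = j - 1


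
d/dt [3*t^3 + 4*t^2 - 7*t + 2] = 9*t^2 + 8*t - 7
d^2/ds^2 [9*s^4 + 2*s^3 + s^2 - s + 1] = 108*s^2 + 12*s + 2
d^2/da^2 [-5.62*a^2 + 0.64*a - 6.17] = -11.2400000000000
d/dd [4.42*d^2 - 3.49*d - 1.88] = 8.84*d - 3.49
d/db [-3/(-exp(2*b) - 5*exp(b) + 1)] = (-6*exp(b) - 15)*exp(b)/(exp(2*b) + 5*exp(b) - 1)^2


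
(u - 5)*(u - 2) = u^2 - 7*u + 10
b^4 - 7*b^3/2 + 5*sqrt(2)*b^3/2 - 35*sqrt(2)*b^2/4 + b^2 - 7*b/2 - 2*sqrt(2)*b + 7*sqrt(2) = (b - 7/2)*(b - sqrt(2)/2)*(b + sqrt(2))*(b + 2*sqrt(2))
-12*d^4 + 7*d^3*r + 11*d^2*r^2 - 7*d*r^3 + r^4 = (-4*d + r)*(-3*d + r)*(-d + r)*(d + r)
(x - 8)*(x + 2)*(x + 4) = x^3 - 2*x^2 - 40*x - 64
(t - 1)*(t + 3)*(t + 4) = t^3 + 6*t^2 + 5*t - 12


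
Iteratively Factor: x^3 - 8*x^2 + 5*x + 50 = (x - 5)*(x^2 - 3*x - 10) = (x - 5)*(x + 2)*(x - 5)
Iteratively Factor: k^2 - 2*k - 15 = (k - 5)*(k + 3)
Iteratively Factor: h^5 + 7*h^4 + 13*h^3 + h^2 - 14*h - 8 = (h - 1)*(h^4 + 8*h^3 + 21*h^2 + 22*h + 8) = (h - 1)*(h + 4)*(h^3 + 4*h^2 + 5*h + 2) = (h - 1)*(h + 1)*(h + 4)*(h^2 + 3*h + 2) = (h - 1)*(h + 1)*(h + 2)*(h + 4)*(h + 1)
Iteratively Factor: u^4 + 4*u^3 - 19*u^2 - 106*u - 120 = (u + 4)*(u^3 - 19*u - 30) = (u + 3)*(u + 4)*(u^2 - 3*u - 10) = (u - 5)*(u + 3)*(u + 4)*(u + 2)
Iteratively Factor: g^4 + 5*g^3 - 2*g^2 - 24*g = (g + 4)*(g^3 + g^2 - 6*g) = (g - 2)*(g + 4)*(g^2 + 3*g) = (g - 2)*(g + 3)*(g + 4)*(g)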